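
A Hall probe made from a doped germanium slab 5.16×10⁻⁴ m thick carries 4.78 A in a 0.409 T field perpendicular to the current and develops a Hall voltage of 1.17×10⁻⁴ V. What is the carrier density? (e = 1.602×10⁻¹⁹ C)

n ≈ 2.02×10²⁶ m⁻³

From V_H = IB/(n e t), n = IB/(V_H e t).
n = (4.78)(0.409)/((1.17×10⁻⁴)(1.602×10⁻¹⁹)(5.16×10⁻⁴)) ≈ 2.02×10²⁶ m⁻³.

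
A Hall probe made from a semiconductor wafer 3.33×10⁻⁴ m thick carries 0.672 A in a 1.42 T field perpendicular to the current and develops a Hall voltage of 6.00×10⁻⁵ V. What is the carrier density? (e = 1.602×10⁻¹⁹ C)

n ≈ 2.98×10²⁶ m⁻³

From V_H = IB/(n e t), n = IB/(V_H e t).
n = (0.672)(1.42)/((6.00×10⁻⁵)(1.602×10⁻¹⁹)(3.33×10⁻⁴)) ≈ 2.98×10²⁶ m⁻³.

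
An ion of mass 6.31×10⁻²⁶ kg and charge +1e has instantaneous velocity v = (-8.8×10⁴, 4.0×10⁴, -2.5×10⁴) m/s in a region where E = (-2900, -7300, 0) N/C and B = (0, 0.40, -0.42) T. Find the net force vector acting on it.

v×B = (-6800, -3.70×10⁴, -3.52×10⁴) N/C.
E + v×B = (-9700, -4.43×10⁴, -3.52×10⁴) N/C.
F = q(E + v×B) = (1.602×10⁻¹⁹ C)·(-9700, -4.43×10⁴, -3.52×10⁴) = (-1.55×10⁻¹⁵, -7.09×10⁻¹⁵, -5.64×10⁻¹⁵) N.

F ≈ (-1.55×10⁻¹⁵, -7.09×10⁻¹⁵, -5.64×10⁻¹⁵) N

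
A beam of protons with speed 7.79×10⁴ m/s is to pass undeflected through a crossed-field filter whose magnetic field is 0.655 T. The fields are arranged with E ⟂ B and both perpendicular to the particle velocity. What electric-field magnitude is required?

E = 5.10×10⁴ V/m

For straight-line motion qE = qvB, so E = vB.
E = 7.79×10⁴ × 0.655 = 5.10×10⁴ V/m.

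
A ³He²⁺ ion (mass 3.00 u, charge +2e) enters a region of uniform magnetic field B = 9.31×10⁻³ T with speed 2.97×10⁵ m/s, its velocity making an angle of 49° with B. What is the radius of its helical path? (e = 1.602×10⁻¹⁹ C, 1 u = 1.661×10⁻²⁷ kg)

r ≈ 0.374 m

v⊥ = v sinθ = 2.97×10⁵·sin49° ≈ 2.241×10⁵ m/s.
r = m v⊥/(|q|B) = (4.983×10⁻²⁷)(2.241×10⁵)/((3.204×10⁻¹⁹)(9.31×10⁻³)) ≈ 0.374 m.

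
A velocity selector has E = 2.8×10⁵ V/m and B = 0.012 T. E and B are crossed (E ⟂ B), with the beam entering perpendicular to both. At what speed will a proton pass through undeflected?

Zero net Lorentz force requires |qE| = |q v×B|, i.e. E = vB.
v = E/B = 2.8×10⁵/0.012 = 2.3×10⁷ m/s.

v = 2.3×10⁷ m/s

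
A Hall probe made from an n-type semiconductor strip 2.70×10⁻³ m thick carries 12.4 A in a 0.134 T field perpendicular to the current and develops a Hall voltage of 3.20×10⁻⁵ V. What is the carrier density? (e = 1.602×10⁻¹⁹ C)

n ≈ 1.20×10²⁶ m⁻³

From V_H = IB/(n e t), n = IB/(V_H e t).
n = (12.4)(0.134)/((3.20×10⁻⁵)(1.602×10⁻¹⁹)(2.70×10⁻³)) ≈ 1.20×10²⁶ m⁻³.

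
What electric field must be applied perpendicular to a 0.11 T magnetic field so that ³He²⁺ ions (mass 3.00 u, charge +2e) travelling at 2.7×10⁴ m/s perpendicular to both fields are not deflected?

For straight-line motion qE = qvB, so E = vB.
E = 2.7×10⁴ × 0.11 = 3000 V/m.

E = 3000 V/m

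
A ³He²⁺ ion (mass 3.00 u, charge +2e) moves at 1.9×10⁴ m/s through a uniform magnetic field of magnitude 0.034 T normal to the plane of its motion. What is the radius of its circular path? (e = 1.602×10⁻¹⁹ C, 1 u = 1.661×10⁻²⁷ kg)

The magnetic force provides the centripetal force: |q|vB = mv²/r.
r = mv/(|q|B) = (4.983×10⁻²⁷)(1.9×10⁴)/((3.204×10⁻¹⁹)(0.034)) ≈ 8.7×10⁻³ m.

r ≈ 8.7×10⁻³ m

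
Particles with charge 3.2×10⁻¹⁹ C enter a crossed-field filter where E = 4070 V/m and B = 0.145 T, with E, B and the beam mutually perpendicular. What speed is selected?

For undeflected motion the electric and magnetic forces balance: qE = qvB.
v = E/B = 4070/0.145 = 2.81×10⁴ m/s.

v = 2.81×10⁴ m/s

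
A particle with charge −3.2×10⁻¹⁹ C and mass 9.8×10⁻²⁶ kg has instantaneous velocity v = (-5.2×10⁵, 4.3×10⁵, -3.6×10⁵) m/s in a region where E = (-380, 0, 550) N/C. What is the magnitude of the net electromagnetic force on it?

|F| ≈ 2.14×10⁻¹⁶ N

Only an electric field acts, so F = qE = (−3.2×10⁻¹⁹ C)·(-380, 0, 550) = (1.22×10⁻¹⁶, 0, -1.76×10⁻¹⁶) N.
|F| = 2.14×10⁻¹⁶ N.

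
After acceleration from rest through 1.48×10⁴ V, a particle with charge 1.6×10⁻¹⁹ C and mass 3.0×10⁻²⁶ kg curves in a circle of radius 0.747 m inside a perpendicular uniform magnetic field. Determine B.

B ≈ 0.0997 T

v = √(2|q|V/m) = √(2·1.6×10⁻¹⁹·1.48×10⁴/3.0×10⁻²⁶) ≈ 3.973×10⁵ m/s.
B = mv/(|q|r) = (3.0×10⁻²⁶)(3.973×10⁵)/((1.6×10⁻¹⁹)(0.747)) ≈ 0.0997 T.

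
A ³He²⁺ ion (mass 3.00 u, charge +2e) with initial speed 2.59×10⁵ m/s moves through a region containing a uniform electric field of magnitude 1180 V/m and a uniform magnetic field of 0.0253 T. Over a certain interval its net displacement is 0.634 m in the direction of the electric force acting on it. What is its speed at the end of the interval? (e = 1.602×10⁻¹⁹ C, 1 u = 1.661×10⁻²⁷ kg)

v_f ≈ 4.04×10⁵ m/s

B does no work; ΔKE = |q|E d.
½mv_f² = ½mv₀² + |q|Ed = ½(4.983×10⁻²⁷)(2.59×10⁵)² + (3.204×10⁻¹⁹)(1180)(0.634) ≈ 1.671×10⁻¹⁶ J + 2.397×10⁻¹⁶ J ≈ 4.068×10⁻¹⁶ J.
v_f = √(2·4.068×10⁻¹⁶/4.983×10⁻²⁷) ≈ 4.04×10⁵ m/s.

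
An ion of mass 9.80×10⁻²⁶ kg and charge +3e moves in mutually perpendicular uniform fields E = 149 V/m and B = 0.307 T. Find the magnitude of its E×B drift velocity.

v_d ≈ 485 m/s

In crossed fields the guiding centre drifts at v_d = |E×B|/B² = E/B, independent of charge and mass.
v_d = 149/0.307 = 485 m/s.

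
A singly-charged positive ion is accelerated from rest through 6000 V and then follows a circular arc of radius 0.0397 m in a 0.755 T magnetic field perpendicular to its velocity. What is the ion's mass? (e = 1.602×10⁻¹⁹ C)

Combine |q|V = ½mv² and r = mv/(|q|B): eliminate v to get m = qB²r²/(2V).
m = (1.602×10⁻¹⁹)(0.755)²(0.0397)²/(2·6000) ≈ 1.20×10⁻²⁶ kg.

m ≈ 1.20×10⁻²⁶ kg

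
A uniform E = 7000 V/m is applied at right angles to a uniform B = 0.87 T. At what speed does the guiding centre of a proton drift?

v_d ≈ 8000 m/s

The E×B drift speed is v_d = E/B.
v_d = 7000/0.87 = 8000 m/s.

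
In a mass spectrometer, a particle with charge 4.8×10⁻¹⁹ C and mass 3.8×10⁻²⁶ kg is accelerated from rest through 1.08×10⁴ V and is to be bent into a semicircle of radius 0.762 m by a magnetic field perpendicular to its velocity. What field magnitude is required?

B ≈ 0.0543 T

v = √(2|q|V/m) = √(2·4.8×10⁻¹⁹·1.08×10⁴/3.8×10⁻²⁶) ≈ 5.223×10⁵ m/s.
B = mv/(|q|r) = (3.8×10⁻²⁶)(5.223×10⁵)/((4.8×10⁻¹⁹)(0.762)) ≈ 0.0543 T.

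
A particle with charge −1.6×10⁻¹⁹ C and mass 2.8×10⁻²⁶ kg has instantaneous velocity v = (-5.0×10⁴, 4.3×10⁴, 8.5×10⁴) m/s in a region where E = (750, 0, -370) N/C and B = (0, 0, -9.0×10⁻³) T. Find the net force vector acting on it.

F ≈ (-5.81×10⁻¹⁷, 7.20×10⁻¹⁷, 5.92×10⁻¹⁷) N

v×B = (-387, -450, 0) N/C.
E + v×B = (363, -450, -370) N/C.
F = q(E + v×B) = (−1.6×10⁻¹⁹ C)·(363, -450, -370) = (-5.81×10⁻¹⁷, 7.20×10⁻¹⁷, 5.92×10⁻¹⁷) N.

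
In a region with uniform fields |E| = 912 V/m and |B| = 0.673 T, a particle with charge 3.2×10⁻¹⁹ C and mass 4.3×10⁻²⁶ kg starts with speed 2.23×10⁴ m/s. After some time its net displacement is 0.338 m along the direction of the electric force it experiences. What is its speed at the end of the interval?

B does no work; ΔKE = |q|E d.
½mv_f² = ½mv₀² + |q|Ed = ½(4.3×10⁻²⁶)(2.23×10⁴)² + (3.2×10⁻¹⁹)(912)(0.338) ≈ 1.069×10⁻¹⁷ J + 9.864×10⁻¹⁷ J ≈ 1.093×10⁻¹⁶ J.
v_f = √(2·1.093×10⁻¹⁶/4.3×10⁻²⁶) ≈ 7.13×10⁴ m/s.

v_f ≈ 7.13×10⁴ m/s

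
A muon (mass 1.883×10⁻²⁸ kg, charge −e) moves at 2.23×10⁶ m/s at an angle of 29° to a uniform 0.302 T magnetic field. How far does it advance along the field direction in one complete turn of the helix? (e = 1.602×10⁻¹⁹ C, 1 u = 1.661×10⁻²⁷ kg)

v∥ = v cosθ = 2.23×10⁶·cos29° ≈ 1.950×10⁶ m/s.
T = 2πm/(|q|B) = 2π(1.883×10⁻²⁸)/((1.602×10⁻¹⁹)(0.302)) ≈ 2.445×10⁻⁸ s.
pitch = v∥ T = (1.950×10⁶)(2.445×10⁻⁸) ≈ 0.0477 m.

p ≈ 0.0477 m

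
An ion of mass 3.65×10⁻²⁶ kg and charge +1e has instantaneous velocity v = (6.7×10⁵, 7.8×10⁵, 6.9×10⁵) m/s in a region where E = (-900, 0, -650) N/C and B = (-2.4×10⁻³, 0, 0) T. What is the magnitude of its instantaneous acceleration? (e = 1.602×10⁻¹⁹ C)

v×B = (0, -1660, 1870) N/C.
E + v×B = (-900, -1660, 1220) N/C.
F = q(E + v×B) = (1.602×10⁻¹⁹ C)·(-900, -1660, 1220) = (-1.44×10⁻¹⁶, -2.65×10⁻¹⁶, 1.96×10⁻¹⁶) N.
|a| = |F|/m = 3.598×10⁻¹⁶/3.65×10⁻²⁶ ≈ 9.86×10⁹ m/s².

|a| ≈ 9.86×10⁹ m/s²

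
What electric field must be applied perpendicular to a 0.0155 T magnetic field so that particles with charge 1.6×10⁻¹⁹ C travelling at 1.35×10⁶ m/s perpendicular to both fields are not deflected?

For straight-line motion qE = qvB, so E = vB.
E = 1.35×10⁶ × 0.0155 = 2.09×10⁴ V/m.

E = 2.09×10⁴ V/m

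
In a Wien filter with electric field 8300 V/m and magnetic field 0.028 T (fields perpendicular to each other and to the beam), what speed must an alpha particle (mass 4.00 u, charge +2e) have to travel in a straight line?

v = 3.0×10⁵ m/s

Zero net Lorentz force requires |qE| = |q v×B|, i.e. E = vB.
v = E/B = 8300/0.028 = 3.0×10⁵ m/s.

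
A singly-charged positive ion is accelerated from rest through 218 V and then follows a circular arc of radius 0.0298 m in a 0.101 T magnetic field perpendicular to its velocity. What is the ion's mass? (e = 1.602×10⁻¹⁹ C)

Combine |q|V = ½mv² and r = mv/(|q|B): eliminate v to get m = qB²r²/(2V).
m = (1.602×10⁻¹⁹)(0.101)²(0.0298)²/(2·218) ≈ 3.33×10⁻²⁷ kg.

m ≈ 3.33×10⁻²⁷ kg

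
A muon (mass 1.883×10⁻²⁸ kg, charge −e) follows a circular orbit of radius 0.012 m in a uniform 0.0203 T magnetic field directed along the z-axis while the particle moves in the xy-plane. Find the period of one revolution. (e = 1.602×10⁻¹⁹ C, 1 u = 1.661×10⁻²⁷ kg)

The cyclotron period depends only on m, q, B: T = 2πm/(|q|B).
T = 2π(1.883×10⁻²⁸)/((1.602×10⁻¹⁹)(0.0203)) ≈ 3.64×10⁻⁷ s.

T ≈ 3.64×10⁻⁷ s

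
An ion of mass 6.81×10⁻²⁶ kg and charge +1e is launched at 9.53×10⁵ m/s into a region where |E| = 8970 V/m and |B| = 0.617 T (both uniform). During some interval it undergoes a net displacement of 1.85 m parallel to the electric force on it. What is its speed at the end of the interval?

B does no work; ΔKE = |q|E d.
½mv_f² = ½mv₀² + |q|Ed = ½(6.81×10⁻²⁶)(9.53×10⁵)² + (1.602×10⁻¹⁹)(8970)(1.85) ≈ 3.092×10⁻¹⁴ J + 2.658×10⁻¹⁵ J ≈ 3.358×10⁻¹⁴ J.
v_f = √(2·3.358×10⁻¹⁴/6.81×10⁻²⁶) ≈ 9.93×10⁵ m/s.

v_f ≈ 9.93×10⁵ m/s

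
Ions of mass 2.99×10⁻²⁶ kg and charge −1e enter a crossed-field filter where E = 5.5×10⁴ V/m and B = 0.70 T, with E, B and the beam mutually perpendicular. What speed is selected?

v = 7.9×10⁴ m/s

For undeflected motion the electric and magnetic forces balance: qE = qvB.
v = E/B = 5.5×10⁴/0.70 = 7.9×10⁴ m/s.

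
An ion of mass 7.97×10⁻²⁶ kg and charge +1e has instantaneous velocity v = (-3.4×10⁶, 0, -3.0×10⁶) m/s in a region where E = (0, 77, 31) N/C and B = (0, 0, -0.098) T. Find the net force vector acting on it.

F ≈ (0, -5.34×10⁻¹⁴, 4.97×10⁻¹⁸) N

v×B = (0, -3.33×10⁵, 0) N/C.
E + v×B = (0, -3.33×10⁵, 31.0) N/C.
F = q(E + v×B) = (1.602×10⁻¹⁹ C)·(0, -3.33×10⁵, 31.0) = (0, -5.34×10⁻¹⁴, 4.97×10⁻¹⁸) N.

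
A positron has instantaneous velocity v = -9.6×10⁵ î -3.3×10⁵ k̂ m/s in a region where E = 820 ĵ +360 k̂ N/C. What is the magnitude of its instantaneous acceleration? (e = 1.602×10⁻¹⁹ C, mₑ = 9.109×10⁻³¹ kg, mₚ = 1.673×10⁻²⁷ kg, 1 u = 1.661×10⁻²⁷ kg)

|a| ≈ 1.57×10¹⁴ m/s²

Only an electric field acts, so F = qE = (1.602×10⁻¹⁹ C)·(0, 820, 360) = (0, 1.31×10⁻¹⁶, 5.77×10⁻¹⁷) N.
|a| = |F|/m = 1.435×10⁻¹⁶/9.109×10⁻³¹ ≈ 1.57×10¹⁴ m/s².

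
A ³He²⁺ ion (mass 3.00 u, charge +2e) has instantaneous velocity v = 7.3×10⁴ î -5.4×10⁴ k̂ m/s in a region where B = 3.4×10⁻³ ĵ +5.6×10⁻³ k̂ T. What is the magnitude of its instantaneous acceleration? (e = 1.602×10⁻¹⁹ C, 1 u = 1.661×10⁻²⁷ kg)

|a| ≈ 3.29×10¹⁰ m/s²

v×B = (184, -409, 248) N/C.
F = q v×B = (3.204×10⁻¹⁹ C)·(184, -409, 248) = (5.88×10⁻¹⁷, -1.31×10⁻¹⁶, 7.95×10⁻¹⁷) N.
|a| = |F|/m = 1.641×10⁻¹⁶/4.983×10⁻²⁷ ≈ 3.29×10¹⁰ m/s².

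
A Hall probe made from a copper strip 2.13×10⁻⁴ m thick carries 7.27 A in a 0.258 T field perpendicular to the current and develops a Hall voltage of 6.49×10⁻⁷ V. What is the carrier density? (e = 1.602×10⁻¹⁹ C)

From V_H = IB/(n e t), n = IB/(V_H e t).
n = (7.27)(0.258)/((6.49×10⁻⁷)(1.602×10⁻¹⁹)(2.13×10⁻⁴)) ≈ 8.47×10²⁸ m⁻³.

n ≈ 8.47×10²⁸ m⁻³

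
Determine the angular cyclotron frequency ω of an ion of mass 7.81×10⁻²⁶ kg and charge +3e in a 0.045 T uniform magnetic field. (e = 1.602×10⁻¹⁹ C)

ω ≈ 2.8×10⁵ rad/s

ω = |q|B/m.
ω = (4.806×10⁻¹⁹)(0.045)/7.81×10⁻²⁶ ≈ 2.8×10⁵ rad/s.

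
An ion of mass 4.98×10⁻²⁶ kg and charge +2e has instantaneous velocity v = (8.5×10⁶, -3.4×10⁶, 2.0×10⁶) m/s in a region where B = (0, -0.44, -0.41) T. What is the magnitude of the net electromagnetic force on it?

v×B = (2.27×10⁶, 3.48×10⁶, -3.74×10⁶) N/C.
F = q v×B = (3.204×10⁻¹⁹ C)·(2.27×10⁶, 3.48×10⁶, -3.74×10⁶) = (7.29×10⁻¹³, 1.12×10⁻¹², -1.20×10⁻¹²) N.
|F| = 1.79×10⁻¹² N.

|F| ≈ 1.79×10⁻¹² N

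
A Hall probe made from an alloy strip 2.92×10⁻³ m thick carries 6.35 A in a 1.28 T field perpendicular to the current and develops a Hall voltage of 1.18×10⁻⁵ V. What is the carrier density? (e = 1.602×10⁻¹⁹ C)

n ≈ 1.47×10²⁷ m⁻³

From V_H = IB/(n e t), n = IB/(V_H e t).
n = (6.35)(1.28)/((1.18×10⁻⁵)(1.602×10⁻¹⁹)(2.92×10⁻³)) ≈ 1.47×10²⁷ m⁻³.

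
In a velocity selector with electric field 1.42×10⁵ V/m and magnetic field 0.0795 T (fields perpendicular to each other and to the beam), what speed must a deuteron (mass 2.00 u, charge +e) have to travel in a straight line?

Straight-line motion ⇒ electric and magnetic forces cancel, so E = vB.
v = E/B = 1.42×10⁵/0.0795 = 1.79×10⁶ m/s.

v = 1.79×10⁶ m/s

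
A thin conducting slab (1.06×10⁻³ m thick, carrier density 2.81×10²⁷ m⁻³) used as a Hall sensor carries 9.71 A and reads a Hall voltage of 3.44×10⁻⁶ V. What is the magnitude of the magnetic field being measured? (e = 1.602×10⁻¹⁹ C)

From V_H = IB/(n e t), B = V_H n e t / I.
B = (3.44×10⁻⁶)(2.81×10²⁷)(1.602×10⁻¹⁹)(1.06×10⁻³)/9.71 ≈ 0.169 T.

B ≈ 0.169 T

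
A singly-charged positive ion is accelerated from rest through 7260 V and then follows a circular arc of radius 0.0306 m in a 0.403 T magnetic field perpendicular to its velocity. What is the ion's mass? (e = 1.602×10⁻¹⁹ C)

Combine |q|V = ½mv² and r = mv/(|q|B): eliminate v to get m = qB²r²/(2V).
m = (1.602×10⁻¹⁹)(0.403)²(0.0306)²/(2·7260) ≈ 1.68×10⁻²⁷ kg.

m ≈ 1.68×10⁻²⁷ kg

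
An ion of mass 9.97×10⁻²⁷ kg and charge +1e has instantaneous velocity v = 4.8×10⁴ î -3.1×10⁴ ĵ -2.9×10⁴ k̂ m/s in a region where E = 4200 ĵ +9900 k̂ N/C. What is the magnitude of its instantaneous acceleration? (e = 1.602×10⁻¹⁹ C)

|a| ≈ 1.73×10¹¹ m/s²

Only an electric field acts, so F = qE = (1.602×10⁻¹⁹ C)·(0, 4200, 9900) = (0, 6.73×10⁻¹⁶, 1.59×10⁻¹⁵) N.
|a| = |F|/m = 1.723×10⁻¹⁵/9.97×10⁻²⁷ ≈ 1.73×10¹¹ m/s².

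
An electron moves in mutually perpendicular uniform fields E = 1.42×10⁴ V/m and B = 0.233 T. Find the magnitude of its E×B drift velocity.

In crossed fields the guiding centre drifts at v_d = |E×B|/B² = E/B, independent of charge and mass.
v_d = 1.42×10⁴/0.233 = 6.09×10⁴ m/s.

v_d ≈ 6.09×10⁴ m/s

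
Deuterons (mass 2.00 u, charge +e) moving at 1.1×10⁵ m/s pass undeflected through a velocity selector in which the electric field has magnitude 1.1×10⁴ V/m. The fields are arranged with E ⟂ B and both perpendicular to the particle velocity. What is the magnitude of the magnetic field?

Balance of forces in the selector: qE = qvB ⇒ B = E/v.
B = 1.1×10⁴/1.1×10⁵ = 0.10 T.

B = 0.10 T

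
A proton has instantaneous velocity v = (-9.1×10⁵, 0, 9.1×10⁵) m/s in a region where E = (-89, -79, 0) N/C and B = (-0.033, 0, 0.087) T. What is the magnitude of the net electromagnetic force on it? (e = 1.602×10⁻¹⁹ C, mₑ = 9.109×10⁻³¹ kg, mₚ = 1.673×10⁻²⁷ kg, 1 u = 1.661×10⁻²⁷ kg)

v×B = (0, 4.91×10⁴, 0) N/C.
E + v×B = (-89.0, 4.91×10⁴, 0) N/C.
F = q(E + v×B) = (1.602×10⁻¹⁹ C)·(-89.0, 4.91×10⁴, 0) = (-1.43×10⁻¹⁷, 7.86×10⁻¹⁵, 0) N.
|F| = 7.86×10⁻¹⁵ N.

|F| ≈ 7.86×10⁻¹⁵ N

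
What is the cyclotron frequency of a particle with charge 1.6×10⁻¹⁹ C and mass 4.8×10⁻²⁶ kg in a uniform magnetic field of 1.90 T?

f = |q|B/(2πm).
f = (1.6×10⁻¹⁹)(1.90)/(2π·4.8×10⁻²⁶) ≈ 1.01×10⁶ Hz.

f ≈ 1.01×10⁶ Hz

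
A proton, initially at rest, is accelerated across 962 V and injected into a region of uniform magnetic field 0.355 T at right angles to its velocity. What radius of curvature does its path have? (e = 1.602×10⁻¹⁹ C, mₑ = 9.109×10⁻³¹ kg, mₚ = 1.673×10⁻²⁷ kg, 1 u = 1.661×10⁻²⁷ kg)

r ≈ 0.0126 m

Acceleration: |q|V = ½mv² ⇒ v = √(2|q|V/m) = √(2·1.602×10⁻¹⁹·962/1.673×10⁻²⁷) ≈ 4.292×10⁵ m/s.
In the field: r = mv/(|q|B) = (1.673×10⁻²⁷)(4.292×10⁵)/((1.602×10⁻¹⁹)(0.355)) ≈ 0.0126 m.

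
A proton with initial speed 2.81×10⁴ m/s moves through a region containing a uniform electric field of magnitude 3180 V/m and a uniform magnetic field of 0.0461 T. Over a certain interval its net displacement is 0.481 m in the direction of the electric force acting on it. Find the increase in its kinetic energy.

The magnetic force is always ⟂ v and does no work; only the electric force changes KE.
ΔKE = F_E · d = |q|E d = (1.602×10⁻¹⁹)(3180)(0.481) ≈ 2.45×10⁻¹⁶ J.

ΔKE ≈ 2.45×10⁻¹⁶ J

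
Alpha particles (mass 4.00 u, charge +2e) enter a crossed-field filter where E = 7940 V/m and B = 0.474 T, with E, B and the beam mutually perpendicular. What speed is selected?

v = 1.68×10⁴ m/s

Zero net Lorentz force requires |qE| = |q v×B|, i.e. E = vB.
v = E/B = 7940/0.474 = 1.68×10⁴ m/s.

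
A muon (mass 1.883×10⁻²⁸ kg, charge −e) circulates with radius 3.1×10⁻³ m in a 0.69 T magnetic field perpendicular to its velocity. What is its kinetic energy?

KE ≈ 3.1×10⁻¹⁶ J

v = |q|Br/m, then KE = ½mv² = (qBr)²/(2m).
v = (1.602×10⁻¹⁹)(0.69)(3.1×10⁻³)/1.883×10⁻²⁸ ≈ 1.820×10⁶ m/s.
KE = ½(1.883×10⁻²⁸)(1.820×10⁶)² ≈ 3.1×10⁻¹⁶ J.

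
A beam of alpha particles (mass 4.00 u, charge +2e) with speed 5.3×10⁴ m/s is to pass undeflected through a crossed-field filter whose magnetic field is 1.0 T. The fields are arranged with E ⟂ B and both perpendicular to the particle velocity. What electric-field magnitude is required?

E = 5.3×10⁴ V/m

For straight-line motion qE = qvB, so E = vB.
E = 5.3×10⁴ × 1.0 = 5.3×10⁴ V/m.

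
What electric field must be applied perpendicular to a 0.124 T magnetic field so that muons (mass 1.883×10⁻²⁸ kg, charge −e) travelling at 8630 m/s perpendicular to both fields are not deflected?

For straight-line motion qE = qvB, so E = vB.
E = 8630 × 0.124 = 1070 V/m.

E = 1070 V/m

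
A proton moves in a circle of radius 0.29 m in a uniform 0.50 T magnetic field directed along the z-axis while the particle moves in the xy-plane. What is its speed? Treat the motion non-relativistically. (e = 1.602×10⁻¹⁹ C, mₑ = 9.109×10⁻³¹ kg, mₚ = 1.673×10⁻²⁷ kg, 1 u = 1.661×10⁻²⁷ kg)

v ≈ 1.4×10⁷ m/s

From |q|vB = mv²/r, v = |q|Br/m.
v = (1.602×10⁻¹⁹)(0.50)(0.29)/1.673×10⁻²⁷ ≈ 1.4×10⁷ m/s.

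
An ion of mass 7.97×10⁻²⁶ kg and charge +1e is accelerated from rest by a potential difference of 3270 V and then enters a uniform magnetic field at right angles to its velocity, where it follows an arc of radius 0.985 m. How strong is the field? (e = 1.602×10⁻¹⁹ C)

B ≈ 0.0579 T

v = √(2|q|V/m) = √(2·1.602×10⁻¹⁹·3270/7.97×10⁻²⁶) ≈ 1.147×10⁵ m/s.
B = mv/(|q|r) = (7.97×10⁻²⁶)(1.147×10⁵)/((1.602×10⁻¹⁹)(0.985)) ≈ 0.0579 T.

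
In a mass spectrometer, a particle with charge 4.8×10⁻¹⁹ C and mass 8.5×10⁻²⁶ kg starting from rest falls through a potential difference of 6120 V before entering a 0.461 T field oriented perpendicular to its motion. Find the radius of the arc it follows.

Acceleration: |q|V = ½mv² ⇒ v = √(2|q|V/m) = √(2·4.8×10⁻¹⁹·6120/8.5×10⁻²⁶) ≈ 2.629×10⁵ m/s.
In the field: r = mv/(|q|B) = (8.5×10⁻²⁶)(2.629×10⁵)/((4.8×10⁻¹⁹)(0.461)) ≈ 0.101 m.

r ≈ 0.101 m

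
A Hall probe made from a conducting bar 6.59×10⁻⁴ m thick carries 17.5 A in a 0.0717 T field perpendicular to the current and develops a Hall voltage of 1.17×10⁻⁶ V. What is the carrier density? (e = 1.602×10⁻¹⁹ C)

n ≈ 1.02×10²⁸ m⁻³

From V_H = IB/(n e t), n = IB/(V_H e t).
n = (17.5)(0.0717)/((1.17×10⁻⁶)(1.602×10⁻¹⁹)(6.59×10⁻⁴)) ≈ 1.02×10²⁸ m⁻³.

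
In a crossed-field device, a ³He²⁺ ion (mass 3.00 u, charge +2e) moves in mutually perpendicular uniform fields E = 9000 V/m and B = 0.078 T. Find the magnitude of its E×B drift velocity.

v_d ≈ 1.2×10⁵ m/s

The E×B drift speed is v_d = E/B.
v_d = 9000/0.078 = 1.2×10⁵ m/s.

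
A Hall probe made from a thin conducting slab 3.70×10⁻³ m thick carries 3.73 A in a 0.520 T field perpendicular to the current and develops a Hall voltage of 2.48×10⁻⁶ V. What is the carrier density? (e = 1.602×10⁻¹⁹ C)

From V_H = IB/(n e t), n = IB/(V_H e t).
n = (3.73)(0.520)/((2.48×10⁻⁶)(1.602×10⁻¹⁹)(3.70×10⁻³)) ≈ 1.32×10²⁷ m⁻³.

n ≈ 1.32×10²⁷ m⁻³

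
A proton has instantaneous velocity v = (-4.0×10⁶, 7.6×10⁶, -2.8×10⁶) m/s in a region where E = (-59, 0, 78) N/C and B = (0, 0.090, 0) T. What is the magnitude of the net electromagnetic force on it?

|F| ≈ 7.04×10⁻¹⁴ N

v×B = (2.52×10⁵, 0, -3.60×10⁵) N/C.
E + v×B = (2.52×10⁵, 0, -3.60×10⁵) N/C.
F = q(E + v×B) = (1.602×10⁻¹⁹ C)·(2.52×10⁵, 0, -3.60×10⁵) = (4.04×10⁻¹⁴, 0, -5.77×10⁻¹⁴) N.
|F| = 7.04×10⁻¹⁴ N.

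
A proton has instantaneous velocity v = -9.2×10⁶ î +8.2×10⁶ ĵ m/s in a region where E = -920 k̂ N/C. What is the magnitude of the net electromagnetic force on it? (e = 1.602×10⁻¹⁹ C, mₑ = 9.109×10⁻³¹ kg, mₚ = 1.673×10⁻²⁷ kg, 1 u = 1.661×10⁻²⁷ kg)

|F| ≈ 1.47×10⁻¹⁶ N

Only an electric field acts, so F = qE = (1.602×10⁻¹⁹ C)·(0, 0, -920) = (0, 0, -1.47×10⁻¹⁶) N.
|F| = 1.47×10⁻¹⁶ N.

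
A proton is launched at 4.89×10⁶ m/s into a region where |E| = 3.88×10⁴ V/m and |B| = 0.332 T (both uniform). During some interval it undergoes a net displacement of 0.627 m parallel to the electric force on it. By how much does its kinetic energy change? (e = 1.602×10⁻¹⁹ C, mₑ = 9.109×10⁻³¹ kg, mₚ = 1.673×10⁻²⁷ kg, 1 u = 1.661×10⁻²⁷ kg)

The magnetic force is always ⟂ v and does no work; only the electric force changes KE.
ΔKE = F_E · d = |q|E d = (1.602×10⁻¹⁹)(3.88×10⁴)(0.627) ≈ 3.90×10⁻¹⁵ J.

ΔKE ≈ 3.90×10⁻¹⁵ J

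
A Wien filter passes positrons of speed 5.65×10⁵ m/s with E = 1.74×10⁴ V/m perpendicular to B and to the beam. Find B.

Balance of forces in the selector: qE = qvB ⇒ B = E/v.
B = 1.74×10⁴/5.65×10⁵ = 0.0308 T.

B = 0.0308 T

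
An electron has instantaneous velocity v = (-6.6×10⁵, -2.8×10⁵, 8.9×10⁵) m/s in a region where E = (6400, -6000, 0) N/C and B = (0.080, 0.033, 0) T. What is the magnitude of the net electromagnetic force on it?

|F| ≈ 1.11×10⁻¹⁴ N

v×B = (-2.94×10⁴, 7.12×10⁴, 620) N/C.
E + v×B = (-2.30×10⁴, 6.52×10⁴, 620) N/C.
F = q(E + v×B) = (−1.602×10⁻¹⁹ C)·(-2.30×10⁴, 6.52×10⁴, 620) = (3.68×10⁻¹⁵, -1.04×10⁻¹⁴, -9.93×10⁻¹⁷) N.
|F| = 1.11×10⁻¹⁴ N.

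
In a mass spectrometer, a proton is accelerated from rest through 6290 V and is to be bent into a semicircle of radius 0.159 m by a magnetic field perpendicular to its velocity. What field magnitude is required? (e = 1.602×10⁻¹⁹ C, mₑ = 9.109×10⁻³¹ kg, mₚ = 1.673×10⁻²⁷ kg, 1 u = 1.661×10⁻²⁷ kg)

v = √(2|q|V/m) = √(2·1.602×10⁻¹⁹·6290/1.673×10⁻²⁷) ≈ 1.098×10⁶ m/s.
B = mv/(|q|r) = (1.673×10⁻²⁷)(1.098×10⁶)/((1.602×10⁻¹⁹)(0.159)) ≈ 0.0721 T.

B ≈ 0.0721 T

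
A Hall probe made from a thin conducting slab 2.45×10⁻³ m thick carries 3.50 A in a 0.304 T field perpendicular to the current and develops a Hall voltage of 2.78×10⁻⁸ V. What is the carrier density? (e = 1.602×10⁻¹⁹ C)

From V_H = IB/(n e t), n = IB/(V_H e t).
n = (3.50)(0.304)/((2.78×10⁻⁸)(1.602×10⁻¹⁹)(2.45×10⁻³)) ≈ 9.75×10²⁸ m⁻³.

n ≈ 9.75×10²⁸ m⁻³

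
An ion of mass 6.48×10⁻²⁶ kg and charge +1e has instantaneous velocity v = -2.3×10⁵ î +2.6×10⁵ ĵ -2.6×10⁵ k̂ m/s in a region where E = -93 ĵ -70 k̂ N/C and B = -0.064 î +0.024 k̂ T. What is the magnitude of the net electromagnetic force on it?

|F| ≈ 4.53×10⁻¹⁵ N

v×B = (6240, 2.22×10⁴, 1.66×10⁴) N/C.
E + v×B = (6240, 2.21×10⁴, 1.66×10⁴) N/C.
F = q(E + v×B) = (1.602×10⁻¹⁹ C)·(6240, 2.21×10⁴, 1.66×10⁴) = (1.00×10⁻¹⁵, 3.54×10⁻¹⁵, 2.65×10⁻¹⁵) N.
|F| = 4.53×10⁻¹⁵ N.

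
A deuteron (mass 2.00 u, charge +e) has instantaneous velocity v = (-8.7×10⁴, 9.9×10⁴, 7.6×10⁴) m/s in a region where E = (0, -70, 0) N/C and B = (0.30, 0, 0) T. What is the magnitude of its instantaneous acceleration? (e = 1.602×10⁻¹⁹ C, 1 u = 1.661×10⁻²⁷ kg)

v×B = (0, 2.28×10⁴, -2.97×10⁴) N/C.
E + v×B = (0, 2.27×10⁴, -2.97×10⁴) N/C.
F = q(E + v×B) = (1.602×10⁻¹⁹ C)·(0, 2.27×10⁴, -2.97×10⁴) = (0, 3.64×10⁻¹⁵, -4.76×10⁻¹⁵) N.
|a| = |F|/m = 5.991×10⁻¹⁵/3.322×10⁻²⁷ ≈ 1.80×10¹² m/s².

|a| ≈ 1.80×10¹² m/s²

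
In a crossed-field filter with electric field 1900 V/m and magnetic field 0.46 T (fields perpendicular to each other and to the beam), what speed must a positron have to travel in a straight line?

Zero net Lorentz force requires |qE| = |q v×B|, i.e. E = vB.
v = E/B = 1900/0.46 = 4100 m/s.

v = 4100 m/s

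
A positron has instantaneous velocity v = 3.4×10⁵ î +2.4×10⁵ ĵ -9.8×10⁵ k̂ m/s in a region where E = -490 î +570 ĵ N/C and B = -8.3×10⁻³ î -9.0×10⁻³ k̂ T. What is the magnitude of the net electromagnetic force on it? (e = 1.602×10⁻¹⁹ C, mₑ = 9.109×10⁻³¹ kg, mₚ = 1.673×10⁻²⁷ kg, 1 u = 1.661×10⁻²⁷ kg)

v×B = (-2160, 1.12×10⁴, 1990) N/C.
E + v×B = (-2650, 1.18×10⁴, 1990) N/C.
F = q(E + v×B) = (1.602×10⁻¹⁹ C)·(-2650, 1.18×10⁴, 1990) = (-4.25×10⁻¹⁶, 1.88×10⁻¹⁵, 3.19×10⁻¹⁶) N.
|F| = 1.96×10⁻¹⁵ N.

|F| ≈ 1.96×10⁻¹⁵ N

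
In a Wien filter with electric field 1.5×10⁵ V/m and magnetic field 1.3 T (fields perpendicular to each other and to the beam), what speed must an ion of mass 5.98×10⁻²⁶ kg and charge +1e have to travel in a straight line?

v = 1.2×10⁵ m/s

Straight-line motion ⇒ electric and magnetic forces cancel, so E = vB.
v = E/B = 1.5×10⁵/1.3 = 1.2×10⁵ m/s.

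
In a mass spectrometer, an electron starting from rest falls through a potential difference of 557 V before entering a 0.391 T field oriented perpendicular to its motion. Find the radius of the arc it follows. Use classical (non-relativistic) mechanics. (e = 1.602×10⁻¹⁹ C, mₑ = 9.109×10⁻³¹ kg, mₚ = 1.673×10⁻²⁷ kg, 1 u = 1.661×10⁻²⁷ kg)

Acceleration: |q|V = ½mv² ⇒ v = √(2|q|V/m) = √(2·1.602×10⁻¹⁹·557/9.109×10⁻³¹) ≈ 1.400×10⁷ m/s.
In the field: r = mv/(|q|B) = (9.109×10⁻³¹)(1.400×10⁷)/((1.602×10⁻¹⁹)(0.391)) ≈ 2.04×10⁻⁴ m.

r ≈ 2.04×10⁻⁴ m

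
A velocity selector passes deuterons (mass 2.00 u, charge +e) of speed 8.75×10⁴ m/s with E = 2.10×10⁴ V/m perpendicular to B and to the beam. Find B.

Balance of forces in the selector: qE = qvB ⇒ B = E/v.
B = 2.10×10⁴/8.75×10⁴ = 0.240 T.

B = 0.240 T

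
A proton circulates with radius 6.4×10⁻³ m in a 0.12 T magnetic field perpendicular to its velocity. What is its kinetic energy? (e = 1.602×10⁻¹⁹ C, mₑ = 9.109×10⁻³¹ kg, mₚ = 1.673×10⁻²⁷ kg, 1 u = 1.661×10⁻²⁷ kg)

KE ≈ 4.5×10⁻¹⁸ J

v = |q|Br/m, then KE = ½mv² = (qBr)²/(2m).
v = (1.602×10⁻¹⁹)(0.12)(6.4×10⁻³)/1.673×10⁻²⁷ ≈ 7.354×10⁴ m/s.
KE = ½(1.673×10⁻²⁷)(7.354×10⁴)² ≈ 4.5×10⁻¹⁸ J.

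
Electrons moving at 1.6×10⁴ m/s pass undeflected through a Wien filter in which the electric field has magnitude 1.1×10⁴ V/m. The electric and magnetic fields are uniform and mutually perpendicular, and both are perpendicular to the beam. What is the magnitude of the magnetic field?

B = 0.69 T

Balance of forces in the selector: qE = qvB ⇒ B = E/v.
B = 1.1×10⁴/1.6×10⁴ = 0.69 T.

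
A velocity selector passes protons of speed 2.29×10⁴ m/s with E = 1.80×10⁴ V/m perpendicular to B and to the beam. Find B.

Balance of forces in the selector: qE = qvB ⇒ B = E/v.
B = 1.80×10⁴/2.29×10⁴ = 0.786 T.

B = 0.786 T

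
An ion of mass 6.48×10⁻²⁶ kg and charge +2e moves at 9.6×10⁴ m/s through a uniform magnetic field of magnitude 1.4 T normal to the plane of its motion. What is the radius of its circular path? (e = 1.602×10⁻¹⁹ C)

r ≈ 0.014 m

The magnetic force provides the centripetal force: |q|vB = mv²/r.
r = mv/(|q|B) = (6.48×10⁻²⁶)(9.6×10⁴)/((3.204×10⁻¹⁹)(1.4)) ≈ 0.014 m.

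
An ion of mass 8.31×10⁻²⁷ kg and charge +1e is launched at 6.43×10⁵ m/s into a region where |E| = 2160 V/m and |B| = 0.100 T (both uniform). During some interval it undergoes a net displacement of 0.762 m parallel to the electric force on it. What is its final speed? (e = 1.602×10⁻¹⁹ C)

v_f ≈ 6.91×10⁵ m/s

B does no work; ΔKE = |q|E d.
½mv_f² = ½mv₀² + |q|Ed = ½(8.31×10⁻²⁷)(6.43×10⁵)² + (1.602×10⁻¹⁹)(2160)(0.762) ≈ 1.718×10⁻¹⁵ J + 2.637×10⁻¹⁶ J ≈ 1.982×10⁻¹⁵ J.
v_f = √(2·1.982×10⁻¹⁵/8.31×10⁻²⁷) ≈ 6.91×10⁵ m/s.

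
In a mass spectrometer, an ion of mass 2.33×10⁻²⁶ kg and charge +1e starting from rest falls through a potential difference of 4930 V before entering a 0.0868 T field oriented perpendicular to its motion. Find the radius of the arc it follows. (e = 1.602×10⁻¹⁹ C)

r ≈ 0.436 m

Acceleration: |q|V = ½mv² ⇒ v = √(2|q|V/m) = √(2·1.602×10⁻¹⁹·4930/2.33×10⁻²⁶) ≈ 2.604×10⁵ m/s.
In the field: r = mv/(|q|B) = (2.33×10⁻²⁶)(2.604×10⁵)/((1.602×10⁻¹⁹)(0.0868)) ≈ 0.436 m.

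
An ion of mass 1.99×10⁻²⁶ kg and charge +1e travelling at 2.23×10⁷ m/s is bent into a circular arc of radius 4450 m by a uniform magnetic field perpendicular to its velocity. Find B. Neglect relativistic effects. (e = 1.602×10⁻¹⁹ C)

B ≈ 6.22×10⁻⁴ T

From |q|vB = mv²/r, B = mv/(|q|r).
B = (1.99×10⁻²⁶)(2.23×10⁷)/((1.602×10⁻¹⁹)(4450)) ≈ 6.22×10⁻⁴ T.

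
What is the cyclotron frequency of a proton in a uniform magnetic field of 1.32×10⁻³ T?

f = |q|B/(2πm).
f = (1.602×10⁻¹⁹)(1.32×10⁻³)/(2π·1.673×10⁻²⁷) ≈ 2.01×10⁴ Hz.

f ≈ 2.01×10⁴ Hz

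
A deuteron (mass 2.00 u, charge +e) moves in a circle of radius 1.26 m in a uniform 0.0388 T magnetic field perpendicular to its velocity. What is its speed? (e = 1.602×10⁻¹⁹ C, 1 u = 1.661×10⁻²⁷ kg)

From |q|vB = mv²/r, v = |q|Br/m.
v = (1.602×10⁻¹⁹)(0.0388)(1.26)/3.322×10⁻²⁷ ≈ 2.36×10⁶ m/s.

v ≈ 2.36×10⁶ m/s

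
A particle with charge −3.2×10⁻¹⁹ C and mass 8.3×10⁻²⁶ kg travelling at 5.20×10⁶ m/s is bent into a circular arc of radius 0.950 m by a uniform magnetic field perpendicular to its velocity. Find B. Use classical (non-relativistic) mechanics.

From |q|vB = mv²/r, B = mv/(|q|r).
B = (8.3×10⁻²⁶)(5.20×10⁶)/((3.2×10⁻¹⁹)(0.950)) ≈ 1.42 T.

B ≈ 1.42 T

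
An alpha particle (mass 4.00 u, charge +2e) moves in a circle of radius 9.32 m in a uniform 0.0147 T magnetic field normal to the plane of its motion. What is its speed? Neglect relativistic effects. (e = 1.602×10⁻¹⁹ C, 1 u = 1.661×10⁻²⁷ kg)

v ≈ 6.61×10⁶ m/s

From |q|vB = mv²/r, v = |q|Br/m.
v = (3.204×10⁻¹⁹)(0.0147)(9.32)/6.644×10⁻²⁷ ≈ 6.61×10⁶ m/s.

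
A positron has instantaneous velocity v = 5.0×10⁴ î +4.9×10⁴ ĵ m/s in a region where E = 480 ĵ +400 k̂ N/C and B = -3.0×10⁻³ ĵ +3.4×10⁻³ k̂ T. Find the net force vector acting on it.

v×B = (167, -170, -150) N/C.
E + v×B = (167, 310, 250) N/C.
F = q(E + v×B) = (1.602×10⁻¹⁹ C)·(167, 310, 250) = (2.67×10⁻¹⁷, 4.97×10⁻¹⁷, 4.00×10⁻¹⁷) N.

F ≈ (2.67×10⁻¹⁷, 4.97×10⁻¹⁷, 4.00×10⁻¹⁷) N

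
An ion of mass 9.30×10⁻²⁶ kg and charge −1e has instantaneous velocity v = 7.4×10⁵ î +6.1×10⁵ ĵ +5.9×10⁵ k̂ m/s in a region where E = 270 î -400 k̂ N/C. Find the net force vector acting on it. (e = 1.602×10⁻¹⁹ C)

F ≈ (-4.33×10⁻¹⁷, 0, 6.41×10⁻¹⁷) N

Only an electric field acts, so F = qE = (−1.602×10⁻¹⁹ C)·(270, 0, -400) = (-4.33×10⁻¹⁷, 0, 6.41×10⁻¹⁷) N.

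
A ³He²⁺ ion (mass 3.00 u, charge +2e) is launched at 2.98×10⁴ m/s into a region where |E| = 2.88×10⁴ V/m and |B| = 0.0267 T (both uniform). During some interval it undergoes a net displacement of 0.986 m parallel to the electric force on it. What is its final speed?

B does no work; ΔKE = |q|E d.
½mv_f² = ½mv₀² + |q|Ed = ½(4.983×10⁻²⁷)(2.98×10⁴)² + (3.204×10⁻¹⁹)(2.88×10⁴)(0.986) ≈ 2.213×10⁻¹⁸ J + 9.098×10⁻¹⁵ J ≈ 9.101×10⁻¹⁵ J.
v_f = √(2·9.101×10⁻¹⁵/4.983×10⁻²⁷) ≈ 1.91×10⁶ m/s.

v_f ≈ 1.91×10⁶ m/s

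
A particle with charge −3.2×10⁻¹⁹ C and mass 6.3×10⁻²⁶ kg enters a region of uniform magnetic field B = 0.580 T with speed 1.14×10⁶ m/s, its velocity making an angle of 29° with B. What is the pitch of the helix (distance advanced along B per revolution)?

v∥ = v cosθ = 1.14×10⁶·cos29° ≈ 9.971×10⁵ m/s.
T = 2πm/(|q|B) = 2π(6.3×10⁻²⁶)/((3.2×10⁻¹⁹)(0.580)) ≈ 2.133×10⁻⁶ s.
pitch = v∥ T = (9.971×10⁵)(2.133×10⁻⁶) ≈ 2.13 m.

p ≈ 2.13 m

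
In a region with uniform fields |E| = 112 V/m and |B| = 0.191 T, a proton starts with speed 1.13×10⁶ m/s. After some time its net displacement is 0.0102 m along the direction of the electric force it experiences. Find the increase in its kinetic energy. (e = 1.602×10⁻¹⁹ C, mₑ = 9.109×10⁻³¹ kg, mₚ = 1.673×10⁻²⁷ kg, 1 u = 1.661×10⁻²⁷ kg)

The magnetic force is always ⟂ v and does no work; only the electric force changes KE.
ΔKE = F_E · d = |q|E d = (1.602×10⁻¹⁹)(112)(0.0102) ≈ 1.83×10⁻¹⁹ J.

ΔKE ≈ 1.83×10⁻¹⁹ J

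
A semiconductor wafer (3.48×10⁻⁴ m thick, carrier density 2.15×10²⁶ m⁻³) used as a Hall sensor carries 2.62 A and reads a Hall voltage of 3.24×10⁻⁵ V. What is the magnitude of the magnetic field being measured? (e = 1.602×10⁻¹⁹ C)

B ≈ 0.148 T

From V_H = IB/(n e t), B = V_H n e t / I.
B = (3.24×10⁻⁵)(2.15×10²⁶)(1.602×10⁻¹⁹)(3.48×10⁻⁴)/2.62 ≈ 0.148 T.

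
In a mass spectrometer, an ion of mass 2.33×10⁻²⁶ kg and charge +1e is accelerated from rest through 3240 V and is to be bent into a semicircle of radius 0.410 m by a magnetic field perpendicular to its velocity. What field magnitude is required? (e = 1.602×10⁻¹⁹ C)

B ≈ 0.0749 T

v = √(2|q|V/m) = √(2·1.602×10⁻¹⁹·3240/2.33×10⁻²⁶) ≈ 2.111×10⁵ m/s.
B = mv/(|q|r) = (2.33×10⁻²⁶)(2.111×10⁵)/((1.602×10⁻¹⁹)(0.410)) ≈ 0.0749 T.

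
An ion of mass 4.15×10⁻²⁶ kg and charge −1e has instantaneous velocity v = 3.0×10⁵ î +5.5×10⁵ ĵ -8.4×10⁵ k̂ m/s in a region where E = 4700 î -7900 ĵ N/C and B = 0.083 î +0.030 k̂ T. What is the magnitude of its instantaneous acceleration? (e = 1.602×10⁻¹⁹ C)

v×B = (1.65×10⁴, -7.87×10⁴, -4.56×10⁴) N/C.
E + v×B = (2.12×10⁴, -8.66×10⁴, -4.56×10⁴) N/C.
F = q(E + v×B) = (−1.602×10⁻¹⁹ C)·(2.12×10⁴, -8.66×10⁴, -4.56×10⁴) = (-3.40×10⁻¹⁵, 1.39×10⁻¹⁴, 7.31×10⁻¹⁵) N.
|a| = |F|/m = 1.605×10⁻¹⁴/4.15×10⁻²⁶ ≈ 3.87×10¹¹ m/s².

|a| ≈ 3.87×10¹¹ m/s²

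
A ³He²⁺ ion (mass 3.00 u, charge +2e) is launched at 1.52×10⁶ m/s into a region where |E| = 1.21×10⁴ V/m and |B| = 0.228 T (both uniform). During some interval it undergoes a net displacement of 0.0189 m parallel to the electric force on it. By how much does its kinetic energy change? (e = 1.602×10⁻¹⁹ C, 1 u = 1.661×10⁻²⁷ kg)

ΔKE ≈ 7.33×10⁻¹⁷ J

The magnetic force is always ⟂ v and does no work; only the electric force changes KE.
ΔKE = F_E · d = |q|E d = (3.204×10⁻¹⁹)(1.21×10⁴)(0.0189) ≈ 7.33×10⁻¹⁷ J.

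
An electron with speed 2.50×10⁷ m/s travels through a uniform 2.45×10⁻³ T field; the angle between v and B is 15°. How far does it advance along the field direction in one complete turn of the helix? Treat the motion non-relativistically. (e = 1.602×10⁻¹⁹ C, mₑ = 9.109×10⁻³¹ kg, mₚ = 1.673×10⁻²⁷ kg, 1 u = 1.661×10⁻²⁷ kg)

v∥ = v cosθ = 2.50×10⁷·cos15° ≈ 2.415×10⁷ m/s.
T = 2πm/(|q|B) = 2π(9.109×10⁻³¹)/((1.602×10⁻¹⁹)(2.45×10⁻³)) ≈ 1.458×10⁻⁸ s.
pitch = v∥ T = (2.415×10⁷)(1.458×10⁻⁸) ≈ 0.352 m.

p ≈ 0.352 m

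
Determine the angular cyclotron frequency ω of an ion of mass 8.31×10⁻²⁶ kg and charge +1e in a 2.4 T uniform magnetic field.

ω = |q|B/m.
ω = (1.602×10⁻¹⁹)(2.4)/8.31×10⁻²⁶ ≈ 4.6×10⁶ rad/s.

ω ≈ 4.6×10⁶ rad/s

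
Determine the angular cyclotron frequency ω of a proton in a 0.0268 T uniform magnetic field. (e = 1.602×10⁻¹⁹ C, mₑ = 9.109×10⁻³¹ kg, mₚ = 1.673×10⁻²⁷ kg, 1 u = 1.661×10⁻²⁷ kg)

ω = |q|B/m.
ω = (1.602×10⁻¹⁹)(0.0268)/1.673×10⁻²⁷ ≈ 2.57×10⁶ rad/s.

ω ≈ 2.57×10⁶ rad/s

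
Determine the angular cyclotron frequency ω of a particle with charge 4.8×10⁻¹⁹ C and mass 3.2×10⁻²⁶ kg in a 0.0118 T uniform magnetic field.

ω = |q|B/m.
ω = (4.8×10⁻¹⁹)(0.0118)/3.2×10⁻²⁶ ≈ 1.77×10⁵ rad/s.

ω ≈ 1.77×10⁵ rad/s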